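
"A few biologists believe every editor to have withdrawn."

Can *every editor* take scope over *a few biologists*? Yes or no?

The ECM infinitive is scope-transparent — *every editor* is free to raise above *a few biologists*.
With no island boundary between them, the object can take inverse scope over the subject via ordinary QR within the clause.
So *every editor* > *a few biologists* is among the available readings.

Yes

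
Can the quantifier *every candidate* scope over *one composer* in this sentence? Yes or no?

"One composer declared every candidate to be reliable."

Yes

The ECM infinitive is scope-transparent — *every candidate* is free to raise above *one composer*.
Nothing blocks QR of the lower DP to a position above the higher one, so inverse scope is available.
Both orderings are possible: *one composer* > *every candidate* and *every candidate* > *one composer*.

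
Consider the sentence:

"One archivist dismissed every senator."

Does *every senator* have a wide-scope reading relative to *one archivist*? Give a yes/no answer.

Yes

*every senator* is the matrix object and *one archivist* the matrix subject; the two are clausemates.
Since no island is crossed, the inverse ordering is licensed alongside surface scope.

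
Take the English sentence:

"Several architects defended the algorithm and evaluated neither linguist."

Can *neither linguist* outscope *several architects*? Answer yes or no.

Structurally, *neither linguist* is inside one conjunct of the coordinate structure (*evaluated neither linguist*).
Asymmetric QR out of one conjunct violates the Coordinate Structure Constraint.
There is no licit LF on which *neither linguist* c-commands *several architects*.

No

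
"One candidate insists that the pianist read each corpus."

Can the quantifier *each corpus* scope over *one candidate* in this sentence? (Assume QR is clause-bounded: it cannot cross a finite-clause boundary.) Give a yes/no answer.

No

*each corpus* is embedded in the finite complement clause *that the pianist read each corpus*.
QR is clause-bounded, so the finite complement is a scope island for the embedded quantifier.
*each corpus* > *one candidate* would require crossing that boundary, which is illicit.
(Only the surface reading survives: one fixed candidate with respect to all the relevant corpora.)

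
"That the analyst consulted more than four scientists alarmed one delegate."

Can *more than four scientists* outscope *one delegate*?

The DP *more than four scientists* is contained in the sentential subject *that the analyst consulted more than four scientists*.
Subjects — clausal subjects included — are islands for extraction, and QR is no exception.
The ordering *more than four scientists* > *one delegate* is therefore underivable.

No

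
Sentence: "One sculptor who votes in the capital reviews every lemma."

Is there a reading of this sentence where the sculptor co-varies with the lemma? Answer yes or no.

Yes

The described interpretation is the *every lemma* > *one sculptor* scoping.
*every lemma* sits in the matrix clause, not in the relative clause on *one sculptor*.
QR within a single clause is free, so the lower quantifier may take scope over the higher one.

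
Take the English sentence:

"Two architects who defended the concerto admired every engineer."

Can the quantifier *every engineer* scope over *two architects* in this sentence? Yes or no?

Yes

*every engineer* is a matrix argument; only *two architects* is modified by the relative clause *who defended the concerto*, so the RC island is irrelevant to the target quantifier.
No island intervenes, so both surface and inverse scope are derivable.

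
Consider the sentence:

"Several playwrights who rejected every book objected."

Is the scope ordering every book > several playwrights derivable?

No

*every book* sits inside the relative clause *who rejected every book*.
QR out of a relative clause is ruled out by the relative-clause island constraint.
So *every book* cannot raise high enough to outscope *several playwrights*; only the surface ordering *several playwrights* > *every book* is available.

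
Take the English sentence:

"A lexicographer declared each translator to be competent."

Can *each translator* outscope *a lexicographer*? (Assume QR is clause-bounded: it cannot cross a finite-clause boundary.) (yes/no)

ECM infinitives lack a CP barrier, so *each translator* can QR over the matrix subject *a lexicographer*.
Clause-internal QR can adjoin the lower DP above the subject, yielding the inverse reading.
The sentence is scopally ambiguous between *a lexicographer* > *each translator* and *each translator* > *a lexicographer*.

Yes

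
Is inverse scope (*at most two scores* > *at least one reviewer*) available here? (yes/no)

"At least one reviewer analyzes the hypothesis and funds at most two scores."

*at most two scores* sits inside one conjunct of the coordinate structure (*funds at most two scores*).
A quantifier cannot raise out of one conjunct of a coordination across the whole coordinate structure — the CSC applies to QR.
*at most two scores* > *at least one reviewer* would require crossing that boundary, which is illicit.

No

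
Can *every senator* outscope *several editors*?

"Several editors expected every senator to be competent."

Yes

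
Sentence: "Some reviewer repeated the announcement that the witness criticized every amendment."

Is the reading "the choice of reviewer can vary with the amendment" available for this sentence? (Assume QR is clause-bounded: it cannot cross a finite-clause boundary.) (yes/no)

No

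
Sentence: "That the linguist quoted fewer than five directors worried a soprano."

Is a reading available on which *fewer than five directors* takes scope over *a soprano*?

Structurally, *fewer than five directors* is inside the sentential subject *that the linguist quoted fewer than five directors*.
The Sentential Subject Constraint rules out raising the quantifier out of the that-clause subject.
*fewer than five directors* > *a soprano* would require crossing that boundary, which is illicit.

No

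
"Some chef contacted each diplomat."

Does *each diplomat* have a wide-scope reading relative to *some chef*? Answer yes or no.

*each diplomat* and *some chef* are in the same minimal clause.
Since no island is crossed, the inverse ordering is licensed alongside surface scope.

Yes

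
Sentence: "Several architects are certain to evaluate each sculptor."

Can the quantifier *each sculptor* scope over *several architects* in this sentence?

Yes

*each sculptor* is inside a raising infinitive, which is transparent to QR (no CP barrier), so it behaves as a matrix argument.
QR within a single clause is free, so the lower quantifier may take scope over the higher one.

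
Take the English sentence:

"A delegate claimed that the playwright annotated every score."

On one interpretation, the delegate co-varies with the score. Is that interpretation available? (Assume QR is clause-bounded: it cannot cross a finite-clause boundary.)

The described interpretation is the *every score* > *a delegate* scoping.
Structurally, *every score* is inside the finite complement clause *that the playwright annotated every score*.
Under clause-bounded QR, a quantifier in an embedded finite clause cannot raise into the matrix clause.
The inverse ordering *every score* > *a delegate* is therefore underivable.
(Only the surface reading survives: one fixed delegate with respect to all the relevant scores.)

No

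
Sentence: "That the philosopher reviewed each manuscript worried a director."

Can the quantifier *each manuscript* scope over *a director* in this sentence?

No

*each manuscript* occurs within the sentential subject *that the philosopher reviewed each manuscript*.
The Sentential Subject Constraint rules out raising the quantifier out of the that-clause subject.
So *each manuscript* cannot raise to a position above *a director*.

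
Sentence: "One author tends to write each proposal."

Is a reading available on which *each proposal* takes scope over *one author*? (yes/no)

Yes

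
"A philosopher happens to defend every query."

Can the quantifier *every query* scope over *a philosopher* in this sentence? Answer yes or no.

Yes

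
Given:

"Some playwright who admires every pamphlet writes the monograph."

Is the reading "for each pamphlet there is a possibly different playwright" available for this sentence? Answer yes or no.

No

The described interpretation is the *every pamphlet* > *some playwright* scoping.
Structurally, *every pamphlet* is inside the relative clause *who admires every pamphlet*.
The relative clause forms an island for QR, so the quantifier is confined to the head noun's restrictor.
There is no licit LF on which *every pamphlet* c-commands *some playwright*.
(Only the surface reading survives: one fixed playwright with respect to all the relevant pamphlets.)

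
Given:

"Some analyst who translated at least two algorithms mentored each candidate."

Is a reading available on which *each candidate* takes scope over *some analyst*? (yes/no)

Yes

Although the sentence contains a relative clause (*who translated at least two algorithms*), *each candidate* is outside it, in the matrix VP.
Ordinary QR to a clause-peripheral position gives the wide-scope LF for the lower DP.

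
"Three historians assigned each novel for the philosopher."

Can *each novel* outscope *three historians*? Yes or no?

Yes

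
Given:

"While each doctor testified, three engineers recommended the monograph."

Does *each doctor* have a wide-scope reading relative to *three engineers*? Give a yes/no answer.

No

The target quantifier *each doctor* is part of the adjunct clause *while each doctor testified*.
Adverbial clauses are not L-marked, so they are barriers for QR — the quantifier cannot escape the adjunct.
So the wide-scope reading for *each doctor* is blocked.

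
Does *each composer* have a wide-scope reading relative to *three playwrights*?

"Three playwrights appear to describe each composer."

Yes

Raising constructions are monoclausal for scope purposes; *each composer* is not separated from *three playwrights* by any island.
QR within a single clause is free, so the lower quantifier may take scope over the higher one.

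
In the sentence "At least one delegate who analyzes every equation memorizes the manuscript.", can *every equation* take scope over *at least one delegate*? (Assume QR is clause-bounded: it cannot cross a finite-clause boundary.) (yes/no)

No

The target quantifier *every equation* is part of the relative clause *who analyzes every equation*.
Relative clauses block scope extraction: QR cannot target a position outside the modified NP.
Hence only narrow scope for *every equation* (under *at least one delegate*) survives.
(Only the surface reading survives: one fixed delegate with respect to all the relevant equations.)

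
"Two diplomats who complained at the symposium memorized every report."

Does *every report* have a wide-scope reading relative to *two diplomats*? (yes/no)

*every report* is a matrix argument; only *two diplomats* is modified by the relative clause *who complained at the symposium*, so the RC island is irrelevant to the target quantifier.
Clause-internal QR can adjoin the lower DP above the subject, yielding the inverse reading.

Yes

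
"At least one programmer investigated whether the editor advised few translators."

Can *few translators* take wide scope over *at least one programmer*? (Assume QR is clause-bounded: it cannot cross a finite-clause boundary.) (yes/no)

No

Structurally, *few translators* is inside the embedded question *whether the editor advised few translators*.
Embedded wh-clauses are opaque for QR, so the quantifier stays inside the question.
*few translators* is confined to the island and cannot take scope over *at least one programmer*.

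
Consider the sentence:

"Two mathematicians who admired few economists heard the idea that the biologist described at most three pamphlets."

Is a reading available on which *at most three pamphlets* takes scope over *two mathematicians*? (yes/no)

No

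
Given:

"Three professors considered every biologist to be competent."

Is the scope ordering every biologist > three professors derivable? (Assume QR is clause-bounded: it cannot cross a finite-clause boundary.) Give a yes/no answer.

This is an ECM construction: *every biologist* is the infinitival subject, Case-marked by the matrix verb, and the infinitive is transparent for QR.
Nothing blocks QR of the lower DP to a position above the higher one, so inverse scope is available.

Yes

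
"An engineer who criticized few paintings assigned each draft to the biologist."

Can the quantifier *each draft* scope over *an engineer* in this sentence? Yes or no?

Although the sentence contains a relative clause (*who criticized few paintings*), *each draft* is outside it, in the matrix VP.
No island intervenes, so both surface and inverse scope are derivable.

Yes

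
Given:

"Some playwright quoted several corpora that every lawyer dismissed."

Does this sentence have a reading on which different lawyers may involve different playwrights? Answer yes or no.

The described interpretation is the *every lawyer* > *some playwright* scoping.
The target quantifier *every lawyer* is part of the relative clause *that every lawyer dismissed* modifying *several corpora*.
The relative clause forms an island for QR, so the quantifier is confined to the head noun's restrictor.
So *every lawyer* cannot raise to a position above *some playwright*.

No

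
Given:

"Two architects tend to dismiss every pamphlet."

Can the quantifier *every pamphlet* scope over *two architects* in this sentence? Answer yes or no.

Yes

Raising constructions are monoclausal for scope purposes; *every pamphlet* is not separated from *two architects* by any island.
QR within a single clause is free, so the lower quantifier may take scope over the higher one.
The sentence is scopally ambiguous between *two architects* > *every pamphlet* and *every pamphlet* > *two architects*.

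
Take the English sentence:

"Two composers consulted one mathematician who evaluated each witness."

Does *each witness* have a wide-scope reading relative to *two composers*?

*each witness* is embedded in the relative clause *who evaluated each witness* modifying *one mathematician*.
Relative clauses are scope islands: a quantifier cannot QR out of a relative clause to take scope in the matrix clause.
Hence only narrow scope for *each witness* (under *two composers*) survives.

No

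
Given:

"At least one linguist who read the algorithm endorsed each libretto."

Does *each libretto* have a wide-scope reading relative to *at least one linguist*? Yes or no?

Yes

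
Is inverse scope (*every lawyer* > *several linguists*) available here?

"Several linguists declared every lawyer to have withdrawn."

Yes

*every lawyer* is an ECM subject; ECM complements are not islands, and the embedded quantifier may take matrix scope.
No island intervenes, so both surface and inverse scope are derivable.
Both orderings are possible: *several linguists* > *every lawyer* and *every lawyer* > *several linguists*.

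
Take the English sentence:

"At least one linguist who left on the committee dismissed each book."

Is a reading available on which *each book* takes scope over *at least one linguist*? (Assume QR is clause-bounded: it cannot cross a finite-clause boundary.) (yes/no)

Yes

The relative clause *who left on the committee* modifies *at least one linguist*, but *each book* is not inside that relative clause — it is an argument of the matrix verb.
No island intervenes, so both surface and inverse scope are derivable.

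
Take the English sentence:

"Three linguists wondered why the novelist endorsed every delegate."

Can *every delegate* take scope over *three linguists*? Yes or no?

Structurally, *every delegate* is inside the embedded question *why the novelist endorsed every delegate*.
The wh-island constraint blocks QR out of an embedded interrogative.
So the wide-scope reading for *every delegate* is blocked.

No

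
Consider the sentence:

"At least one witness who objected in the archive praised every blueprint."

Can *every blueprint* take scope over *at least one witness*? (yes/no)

*every blueprint* is a matrix argument; only *at least one witness* is modified by the relative clause *who objected in the archive*, so the RC island is irrelevant to the target quantifier.
With no island boundary between them, the object can take inverse scope over the subject via ordinary QR within the clause.
Both orderings are possible: *at least one witness* > *every blueprint* and *every blueprint* > *at least one witness*.

Yes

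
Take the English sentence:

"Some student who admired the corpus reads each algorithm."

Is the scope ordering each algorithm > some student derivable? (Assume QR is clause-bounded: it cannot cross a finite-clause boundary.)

The RC *who admired the corpus* is an island, but *each algorithm* is not inside it — it is the matrix object, a clausemate of *some student*.
QR within a single clause is free, so the lower quantifier may take scope over the higher one.
So *each algorithm* > *some student* is among the available readings.

Yes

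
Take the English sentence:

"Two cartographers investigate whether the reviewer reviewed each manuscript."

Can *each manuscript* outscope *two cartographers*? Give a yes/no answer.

No

*each manuscript* is embedded in the embedded question *whether the reviewer reviewed each manuscript*.
QR across an interrogative CP boundary is ruled out as a wh-island violation.
So the wide-scope reading for *each manuscript* is blocked.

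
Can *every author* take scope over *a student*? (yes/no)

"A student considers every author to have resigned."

Yes

*every author* is the subject of an ECM infinitive — the infinitival complement of an ECM verb is not a scope island, so *every author* can raise into the matrix clause.
Ordinary QR to a clause-peripheral position gives the wide-scope LF for the lower DP.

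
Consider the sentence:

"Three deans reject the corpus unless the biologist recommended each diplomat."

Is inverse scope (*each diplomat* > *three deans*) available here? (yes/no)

The DP *each diplomat* is contained in the adjunct clause *unless the biologist recommended each diplomat*.
Adjuncts are opaque for quantifier raising; a quantifier in an adjunct stays inside it.
The inverse ordering *each diplomat* > *three deans* is therefore underivable.

No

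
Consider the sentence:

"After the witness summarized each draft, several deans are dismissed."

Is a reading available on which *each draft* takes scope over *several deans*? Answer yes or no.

The target quantifier *each draft* is part of the adjunct clause *after the witness summarized each draft*.
Since the clause is an adjunct (not a complement), the Adjunct Condition blocks QR across its edge.
So the wide-scope reading for *each draft* is blocked.

No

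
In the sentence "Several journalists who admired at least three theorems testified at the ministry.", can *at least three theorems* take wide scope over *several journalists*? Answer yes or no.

The DP *at least three theorems* is contained in the relative clause *who admired at least three theorems*.
A relative clause is a scope island — quantifier raising cannot cross its boundary.
*at least three theorems* > *several journalists* would require crossing that boundary, which is illicit.

No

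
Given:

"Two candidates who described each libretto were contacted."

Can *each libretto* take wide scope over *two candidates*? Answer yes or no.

*each libretto* is embedded in the relative clause *who described each libretto*.
Relative clauses are scope islands: a quantifier cannot QR out of a relative clause to take scope in the matrix clause.
There is no licit LF on which *each libretto* c-commands *two candidates*.

No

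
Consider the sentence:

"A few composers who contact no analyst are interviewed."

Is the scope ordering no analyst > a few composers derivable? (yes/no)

*no analyst* sits inside the relative clause *who contact no analyst*.
QR out of a relative clause is ruled out by the relative-clause island constraint.
So *no analyst* cannot raise to a position above *a few composers*.

No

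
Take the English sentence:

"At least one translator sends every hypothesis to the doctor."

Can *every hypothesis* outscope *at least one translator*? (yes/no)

*at least one translator* and *every hypothesis* are co-arguments of the matrix verb, with nothing but a clause-internal boundary between them.
With no island boundary between them, the object can take inverse scope over the subject via ordinary QR within the clause.
So *every hypothesis* > *at least one translator* is among the available readings.

Yes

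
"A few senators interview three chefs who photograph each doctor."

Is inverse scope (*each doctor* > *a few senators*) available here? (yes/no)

*each doctor* occurs within the relative clause *who photograph each doctor* modifying *three chefs*.
QR out of a relative clause is ruled out by the relative-clause island constraint.
Hence only narrow scope for *each doctor* (under *a few senators*) survives.

No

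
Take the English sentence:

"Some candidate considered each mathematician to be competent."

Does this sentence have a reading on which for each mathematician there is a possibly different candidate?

Yes

This is the *each mathematician* > *some candidate* reading.
*each mathematician* is the subject of an ECM infinitive — the infinitival complement of an ECM verb is not a scope island, so *each mathematician* can raise into the matrix clause.
Nothing blocks QR of the lower DP to a position above the higher one, so inverse scope is available.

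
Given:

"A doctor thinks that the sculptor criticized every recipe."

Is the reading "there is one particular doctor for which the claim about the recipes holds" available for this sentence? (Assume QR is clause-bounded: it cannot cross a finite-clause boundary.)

That reading corresponds to *a doctor* > *every recipe*.
That is the surface-scope ordering, which is always one of the available readings — island constraints only ever restrict inverse scope.

Yes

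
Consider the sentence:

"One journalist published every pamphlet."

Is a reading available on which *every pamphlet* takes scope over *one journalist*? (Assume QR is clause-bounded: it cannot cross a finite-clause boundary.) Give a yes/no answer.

*one journalist* and *every pamphlet* are co-arguments of the matrix verb, with nothing but a clause-internal boundary between them.
Since no island is crossed, the inverse ordering is licensed alongside surface scope.

Yes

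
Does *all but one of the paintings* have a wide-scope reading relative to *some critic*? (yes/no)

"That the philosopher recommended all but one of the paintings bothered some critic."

Structurally, *all but one of the paintings* is inside the sentential subject *that the philosopher recommended all but one of the paintings*.
The Sentential Subject Constraint rules out raising the quantifier out of the that-clause subject.
There is no licit LF on which *all but one of the paintings* c-commands *some critic*.

No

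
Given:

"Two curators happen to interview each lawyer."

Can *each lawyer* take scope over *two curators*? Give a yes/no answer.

Yes

*each lawyer* is the object of the infinitival complement of a raising predicate; raising infinitives are transparent for QR, so the two DPs are in effect clausemates.
Ordinary QR to a clause-peripheral position gives the wide-scope LF for the lower DP.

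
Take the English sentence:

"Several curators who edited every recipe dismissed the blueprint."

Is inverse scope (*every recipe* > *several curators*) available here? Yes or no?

No

*every recipe* sits inside the relative clause *who edited every recipe*.
The relative clause forms an island for QR, so the quantifier is confined to the head noun's restrictor.
So *every recipe* cannot raise to a position above *several curators*.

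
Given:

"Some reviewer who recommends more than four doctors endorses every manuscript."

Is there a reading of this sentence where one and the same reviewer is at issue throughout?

Yes

The described interpretation is the *some reviewer* > *every manuscript* scoping.
Nothing needs to raise for *some reviewer* > *every manuscript*, so no island constraint is at stake.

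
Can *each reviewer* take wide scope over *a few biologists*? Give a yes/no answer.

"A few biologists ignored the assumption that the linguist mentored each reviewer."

No

*each reviewer* is embedded in the complex NP *the assumption that the linguist mentored each reviewer*.
The Complex NP Constraint bars QR out of the complement clause of a noun.
So the wide-scope reading for *each reviewer* is blocked.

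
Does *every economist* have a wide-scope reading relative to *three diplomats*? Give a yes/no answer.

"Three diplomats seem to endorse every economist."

*every economist* is the object of the infinitival complement of a raising predicate; raising infinitives are transparent for QR, so the two DPs are in effect clausemates.
No island intervenes, so both surface and inverse scope are derivable.
The sentence is scopally ambiguous between *three diplomats* > *every economist* and *every economist* > *three diplomats*.

Yes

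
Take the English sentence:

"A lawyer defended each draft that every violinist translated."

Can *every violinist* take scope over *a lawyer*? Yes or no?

No

*every violinist* sits inside the relative clause *that every violinist translated* modifying *each draft*.
Relative clauses block scope extraction: QR cannot target a position outside the modified NP.
There is no licit LF on which *every violinist* c-commands *a lawyer*.
(Only the surface reading survives: one fixed lawyer with respect to all the relevant violinists.)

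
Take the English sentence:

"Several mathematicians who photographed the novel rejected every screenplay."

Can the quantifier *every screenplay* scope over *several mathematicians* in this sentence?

Although the sentence contains a relative clause (*who photographed the novel*), *every screenplay* is outside it, in the matrix VP.
Since no island is crossed, the inverse ordering is licensed alongside surface scope.

Yes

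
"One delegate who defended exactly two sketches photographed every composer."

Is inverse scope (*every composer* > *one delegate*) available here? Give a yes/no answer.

*every composer* sits in the matrix clause, not in the relative clause on *one delegate*.
QR within a single clause is free, so the lower quantifier may take scope over the higher one.
Both orderings are possible: *one delegate* > *every composer* and *every composer* > *one delegate*.

Yes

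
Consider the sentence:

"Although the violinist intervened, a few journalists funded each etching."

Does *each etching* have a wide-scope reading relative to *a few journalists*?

Yes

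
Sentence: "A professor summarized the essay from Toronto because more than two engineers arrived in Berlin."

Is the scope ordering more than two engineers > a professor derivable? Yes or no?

No

The DP *more than two engineers* is contained in the adjunct clause *because more than two engineers arrived in Berlin*.
Adjunct clauses are scope islands: a quantifier inside an adjunct cannot raise into the matrix clause.
So *more than two engineers* cannot raise high enough to outscope *a professor*; only the surface ordering *a professor* > *more than two engineers* is available.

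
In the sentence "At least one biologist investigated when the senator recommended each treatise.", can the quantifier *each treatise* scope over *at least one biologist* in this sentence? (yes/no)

No

The DP *each treatise* is contained in the embedded question *when the senator recommended each treatise*.
An indirect question is a wh-island; the filled [Spec,CP] blocks QR across the CP edge.
*each treatise* > *at least one biologist* would require crossing that boundary, which is illicit.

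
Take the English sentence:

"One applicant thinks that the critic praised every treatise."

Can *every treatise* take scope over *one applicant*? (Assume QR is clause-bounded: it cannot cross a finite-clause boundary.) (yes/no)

The target quantifier *every treatise* is part of the finite complement clause *that the critic praised every treatise*.
Finite CP is the ceiling for QR here, by assumption.
So the wide-scope reading for *every treatise* is blocked.

No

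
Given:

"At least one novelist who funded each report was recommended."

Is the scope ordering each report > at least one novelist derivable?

Structurally, *each report* is inside the relative clause *who funded each report*.
Relative clauses are scope islands: a quantifier cannot QR out of a relative clause to take scope in the matrix clause.
Hence only narrow scope for *each report* (under *at least one novelist*) survives.

No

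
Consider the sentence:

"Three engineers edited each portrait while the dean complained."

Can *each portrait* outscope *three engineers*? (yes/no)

Yes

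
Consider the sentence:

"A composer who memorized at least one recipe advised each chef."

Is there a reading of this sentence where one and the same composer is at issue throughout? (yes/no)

The paraphrase describes the scope ordering *a composer* > *each chef*.
That is the surface-scope ordering, which is always one of the available readings — island constraints only ever restrict inverse scope.

Yes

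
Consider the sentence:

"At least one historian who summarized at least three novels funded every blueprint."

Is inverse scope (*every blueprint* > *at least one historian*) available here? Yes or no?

Yes

The RC *who summarized at least three novels* is an island, but *every blueprint* is not inside it — it is the matrix object, a clausemate of *at least one historian*.
Ordinary QR to a clause-peripheral position gives the wide-scope LF for the lower DP.
So *every blueprint* > *at least one historian* is among the available readings.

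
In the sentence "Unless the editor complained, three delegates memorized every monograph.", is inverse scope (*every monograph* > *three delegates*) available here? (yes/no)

*every monograph* is a matrix argument; the adjunct is an island but the target quantifier is outside it.
QR within a single clause is free, so the lower quantifier may take scope over the higher one.
The sentence is scopally ambiguous between *three delegates* > *every monograph* and *every monograph* > *three delegates*.

Yes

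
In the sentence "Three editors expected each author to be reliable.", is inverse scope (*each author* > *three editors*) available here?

Yes

*each author* is the subject of an ECM infinitive — the infinitival complement of an ECM verb is not a scope island, so *each author* can raise into the matrix clause.
Nothing blocks QR of the lower DP to a position above the higher one, so inverse scope is available.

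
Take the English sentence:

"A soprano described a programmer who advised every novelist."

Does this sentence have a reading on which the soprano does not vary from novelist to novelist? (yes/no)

Yes

The described interpretation is the *a soprano* > *every novelist* scoping.
Surface scope (*a soprano* > *every novelist*) is always derivable; islands only block QR, not in-situ interpretation.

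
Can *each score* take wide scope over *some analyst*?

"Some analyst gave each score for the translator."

*each score* is the matrix object and *some analyst* the matrix subject; the two are clausemates.
No island intervenes, so both surface and inverse scope are derivable.

Yes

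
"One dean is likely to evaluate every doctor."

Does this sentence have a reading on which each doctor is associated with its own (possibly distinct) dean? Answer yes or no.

Yes

The described interpretation is the *every doctor* > *one dean* scoping.
*every doctor* is inside a raising infinitive, which is transparent to QR (no CP barrier), so it behaves as a matrix argument.
QR within a single clause is free, so the lower quantifier may take scope over the higher one.
So *every doctor* > *one dean* is among the available readings.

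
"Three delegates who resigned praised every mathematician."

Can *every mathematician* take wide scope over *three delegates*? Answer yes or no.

The relative clause *who resigned* modifies *three delegates*, but *every mathematician* is not inside that relative clause — it is an argument of the matrix verb.
Ordinary QR to a clause-peripheral position gives the wide-scope LF for the lower DP.

Yes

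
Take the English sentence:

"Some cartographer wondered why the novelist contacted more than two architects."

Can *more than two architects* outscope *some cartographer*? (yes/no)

No

*more than two architects* occurs within the embedded question *why the novelist contacted more than two architects*.
QR across an interrogative CP boundary is ruled out as a wh-island violation.
*more than two architects* > *some cartographer* would require crossing that boundary, which is illicit.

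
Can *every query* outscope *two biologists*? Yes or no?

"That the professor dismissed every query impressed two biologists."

*every query* occurs within the sentential subject *that the professor dismissed every query*.
The subject-island constraint blocks QR out of a clausal subject.
There is no licit LF on which *every query* c-commands *two biologists*.

No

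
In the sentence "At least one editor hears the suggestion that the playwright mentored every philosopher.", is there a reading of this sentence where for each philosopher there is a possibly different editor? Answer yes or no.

The paraphrase describes the scope ordering *every philosopher* > *at least one editor*.
Structurally, *every philosopher* is inside the complex NP *the suggestion that the playwright mentored every philosopher*.
Since the clause is the complement of a nominal head, the CNPC blocks scope extraction.
There is no licit LF on which *every philosopher* c-commands *at least one editor*.

No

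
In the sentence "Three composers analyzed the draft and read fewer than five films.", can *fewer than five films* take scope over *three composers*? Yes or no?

No

*fewer than five films* occurs within one conjunct of the coordinate structure (*read fewer than five films*).
Asymmetric QR out of one conjunct violates the Coordinate Structure Constraint.
*fewer than five films* > *three composers* would require crossing that boundary, which is illicit.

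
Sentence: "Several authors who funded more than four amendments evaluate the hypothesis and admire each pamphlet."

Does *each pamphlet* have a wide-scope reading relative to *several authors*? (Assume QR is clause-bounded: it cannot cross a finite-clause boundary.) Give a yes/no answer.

No

*each pamphlet* sits inside one conjunct of the coordinate structure (*admire each pamphlet*).
QR out of a conjunct would have to apply non-ATB, which the CSC forbids.
So the wide-scope reading for *each pamphlet* is blocked.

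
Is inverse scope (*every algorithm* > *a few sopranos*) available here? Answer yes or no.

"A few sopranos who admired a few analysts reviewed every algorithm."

Yes

*every algorithm* is a matrix argument; only *a few sopranos* is modified by the relative clause *who admired a few analysts*, so the RC island is irrelevant to the target quantifier.
Clause-internal QR can adjoin the lower DP above the subject, yielding the inverse reading.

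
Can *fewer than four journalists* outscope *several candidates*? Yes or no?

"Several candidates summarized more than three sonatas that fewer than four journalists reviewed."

No

The target quantifier *fewer than four journalists* is part of the relative clause *that fewer than four journalists reviewed* modifying *more than three sonatas*.
Relative clauses are scope islands: a quantifier cannot QR out of a relative clause to take scope in the matrix clause.
So *fewer than four journalists* cannot raise high enough to outscope *several candidates*; only the surface ordering *several candidates* > *fewer than four journalists* is available.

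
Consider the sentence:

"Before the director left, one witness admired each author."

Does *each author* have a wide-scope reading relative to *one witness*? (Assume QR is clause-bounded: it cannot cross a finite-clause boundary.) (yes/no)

Yes

The adjunct island is irrelevant here — *each author* and *one witness* are both in the matrix clause.
No island intervenes, so both surface and inverse scope are derivable.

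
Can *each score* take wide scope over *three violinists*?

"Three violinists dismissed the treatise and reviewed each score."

The target quantifier *each score* is part of one conjunct of the coordinate structure (*reviewed each score*).
QR out of a conjunct would have to apply non-ATB, which the CSC forbids.
*each score* > *three violinists* would require crossing that boundary, which is illicit.

No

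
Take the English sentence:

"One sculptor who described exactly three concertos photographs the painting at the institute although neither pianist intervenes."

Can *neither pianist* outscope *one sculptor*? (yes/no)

Structurally, *neither pianist* is inside the adjunct clause *although neither pianist intervenes*.
The adjunct-island constraint bars QR out of an adverbial clause.
There is no licit LF on which *neither pianist* c-commands *one sculptor*.

No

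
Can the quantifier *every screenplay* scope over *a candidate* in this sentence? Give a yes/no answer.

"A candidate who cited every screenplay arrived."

No

*every screenplay* is embedded in the relative clause *who cited every screenplay*.
QR out of a relative clause is ruled out by the relative-clause island constraint.
*every screenplay* > *a candidate* would require crossing that boundary, which is illicit.
(Only the surface reading survives: one fixed candidate with respect to all the relevant screenplays.)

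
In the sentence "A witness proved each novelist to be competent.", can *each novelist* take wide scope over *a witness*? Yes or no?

Yes

This is an ECM construction: *each novelist* is the infinitival subject, Case-marked by the matrix verb, and the infinitive is transparent for QR.
With no island boundary between them, the object can take inverse scope over the subject via ordinary QR within the clause.
Both orderings are possible: *a witness* > *each novelist* and *each novelist* > *a witness*.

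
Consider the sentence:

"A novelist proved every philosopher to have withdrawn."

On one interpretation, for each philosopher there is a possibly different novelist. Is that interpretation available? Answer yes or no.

Yes

This is the *every philosopher* > *a novelist* reading.
This is an ECM construction: *every philosopher* is the infinitival subject, Case-marked by the matrix verb, and the infinitive is transparent for QR.
With no island boundary between them, the object can take inverse scope over the subject via ordinary QR within the clause.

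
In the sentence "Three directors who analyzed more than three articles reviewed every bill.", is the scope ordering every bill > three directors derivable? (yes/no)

Yes

*every bill* sits in the matrix clause, not in the relative clause on *three directors*.
QR within a single clause is free, so the lower quantifier may take scope over the higher one.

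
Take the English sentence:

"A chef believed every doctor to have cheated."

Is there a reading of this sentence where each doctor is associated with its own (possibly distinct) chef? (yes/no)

Yes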